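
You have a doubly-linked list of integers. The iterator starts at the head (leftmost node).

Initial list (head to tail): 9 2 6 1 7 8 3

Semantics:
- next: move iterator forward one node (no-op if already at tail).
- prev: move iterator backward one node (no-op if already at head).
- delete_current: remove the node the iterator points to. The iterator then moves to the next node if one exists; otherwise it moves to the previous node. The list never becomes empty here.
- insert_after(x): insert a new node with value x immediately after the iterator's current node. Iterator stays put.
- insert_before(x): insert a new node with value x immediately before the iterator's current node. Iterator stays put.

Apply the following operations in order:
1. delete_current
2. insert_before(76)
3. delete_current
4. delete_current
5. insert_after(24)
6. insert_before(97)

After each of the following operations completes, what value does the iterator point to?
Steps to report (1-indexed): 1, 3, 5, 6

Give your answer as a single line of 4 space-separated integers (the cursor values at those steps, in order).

After 1 (delete_current): list=[2, 6, 1, 7, 8, 3] cursor@2
After 2 (insert_before(76)): list=[76, 2, 6, 1, 7, 8, 3] cursor@2
After 3 (delete_current): list=[76, 6, 1, 7, 8, 3] cursor@6
After 4 (delete_current): list=[76, 1, 7, 8, 3] cursor@1
After 5 (insert_after(24)): list=[76, 1, 24, 7, 8, 3] cursor@1
After 6 (insert_before(97)): list=[76, 97, 1, 24, 7, 8, 3] cursor@1

Answer: 2 6 1 1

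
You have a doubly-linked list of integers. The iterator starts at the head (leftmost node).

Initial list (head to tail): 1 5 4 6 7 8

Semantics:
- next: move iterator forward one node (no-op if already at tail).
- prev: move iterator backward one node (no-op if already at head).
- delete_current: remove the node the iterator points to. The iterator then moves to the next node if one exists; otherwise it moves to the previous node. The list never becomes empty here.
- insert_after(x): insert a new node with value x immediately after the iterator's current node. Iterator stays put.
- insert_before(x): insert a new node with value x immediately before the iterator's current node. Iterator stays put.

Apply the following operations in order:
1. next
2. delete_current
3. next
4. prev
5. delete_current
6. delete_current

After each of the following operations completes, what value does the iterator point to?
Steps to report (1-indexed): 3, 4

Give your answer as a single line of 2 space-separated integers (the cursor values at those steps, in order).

Answer: 6 4

Derivation:
After 1 (next): list=[1, 5, 4, 6, 7, 8] cursor@5
After 2 (delete_current): list=[1, 4, 6, 7, 8] cursor@4
After 3 (next): list=[1, 4, 6, 7, 8] cursor@6
After 4 (prev): list=[1, 4, 6, 7, 8] cursor@4
After 5 (delete_current): list=[1, 6, 7, 8] cursor@6
After 6 (delete_current): list=[1, 7, 8] cursor@7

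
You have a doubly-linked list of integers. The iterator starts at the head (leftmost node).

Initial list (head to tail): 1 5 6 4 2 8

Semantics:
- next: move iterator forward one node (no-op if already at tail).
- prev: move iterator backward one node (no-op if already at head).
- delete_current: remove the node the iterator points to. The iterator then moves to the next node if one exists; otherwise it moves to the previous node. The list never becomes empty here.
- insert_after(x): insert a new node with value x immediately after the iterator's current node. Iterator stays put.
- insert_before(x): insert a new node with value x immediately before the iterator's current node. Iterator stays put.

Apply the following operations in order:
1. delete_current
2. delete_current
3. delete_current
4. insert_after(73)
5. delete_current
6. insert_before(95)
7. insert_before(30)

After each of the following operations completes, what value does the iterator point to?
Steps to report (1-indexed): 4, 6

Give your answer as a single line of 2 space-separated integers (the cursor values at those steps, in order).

Answer: 4 73

Derivation:
After 1 (delete_current): list=[5, 6, 4, 2, 8] cursor@5
After 2 (delete_current): list=[6, 4, 2, 8] cursor@6
After 3 (delete_current): list=[4, 2, 8] cursor@4
After 4 (insert_after(73)): list=[4, 73, 2, 8] cursor@4
After 5 (delete_current): list=[73, 2, 8] cursor@73
After 6 (insert_before(95)): list=[95, 73, 2, 8] cursor@73
After 7 (insert_before(30)): list=[95, 30, 73, 2, 8] cursor@73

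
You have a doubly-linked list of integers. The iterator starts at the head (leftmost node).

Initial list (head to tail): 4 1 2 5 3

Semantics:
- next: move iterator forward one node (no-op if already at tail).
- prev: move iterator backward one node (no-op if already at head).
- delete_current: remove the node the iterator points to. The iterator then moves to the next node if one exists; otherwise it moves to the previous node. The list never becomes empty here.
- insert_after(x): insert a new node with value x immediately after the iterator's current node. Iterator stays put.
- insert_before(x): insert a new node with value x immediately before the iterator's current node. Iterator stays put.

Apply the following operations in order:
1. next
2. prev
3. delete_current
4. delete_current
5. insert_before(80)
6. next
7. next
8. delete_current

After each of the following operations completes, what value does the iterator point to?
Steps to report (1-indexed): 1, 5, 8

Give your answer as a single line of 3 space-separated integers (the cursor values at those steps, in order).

Answer: 1 2 5

Derivation:
After 1 (next): list=[4, 1, 2, 5, 3] cursor@1
After 2 (prev): list=[4, 1, 2, 5, 3] cursor@4
After 3 (delete_current): list=[1, 2, 5, 3] cursor@1
After 4 (delete_current): list=[2, 5, 3] cursor@2
After 5 (insert_before(80)): list=[80, 2, 5, 3] cursor@2
After 6 (next): list=[80, 2, 5, 3] cursor@5
After 7 (next): list=[80, 2, 5, 3] cursor@3
After 8 (delete_current): list=[80, 2, 5] cursor@5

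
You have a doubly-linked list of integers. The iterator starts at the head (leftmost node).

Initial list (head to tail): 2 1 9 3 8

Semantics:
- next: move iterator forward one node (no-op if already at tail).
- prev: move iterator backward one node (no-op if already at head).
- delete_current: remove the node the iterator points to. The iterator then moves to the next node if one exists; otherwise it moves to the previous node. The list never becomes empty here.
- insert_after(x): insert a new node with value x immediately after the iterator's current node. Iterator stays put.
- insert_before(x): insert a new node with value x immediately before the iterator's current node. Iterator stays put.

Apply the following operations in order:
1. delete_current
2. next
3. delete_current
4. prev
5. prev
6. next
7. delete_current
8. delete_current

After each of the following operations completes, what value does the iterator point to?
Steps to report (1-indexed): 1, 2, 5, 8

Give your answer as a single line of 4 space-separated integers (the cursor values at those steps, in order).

After 1 (delete_current): list=[1, 9, 3, 8] cursor@1
After 2 (next): list=[1, 9, 3, 8] cursor@9
After 3 (delete_current): list=[1, 3, 8] cursor@3
After 4 (prev): list=[1, 3, 8] cursor@1
After 5 (prev): list=[1, 3, 8] cursor@1
After 6 (next): list=[1, 3, 8] cursor@3
After 7 (delete_current): list=[1, 8] cursor@8
After 8 (delete_current): list=[1] cursor@1

Answer: 1 9 1 1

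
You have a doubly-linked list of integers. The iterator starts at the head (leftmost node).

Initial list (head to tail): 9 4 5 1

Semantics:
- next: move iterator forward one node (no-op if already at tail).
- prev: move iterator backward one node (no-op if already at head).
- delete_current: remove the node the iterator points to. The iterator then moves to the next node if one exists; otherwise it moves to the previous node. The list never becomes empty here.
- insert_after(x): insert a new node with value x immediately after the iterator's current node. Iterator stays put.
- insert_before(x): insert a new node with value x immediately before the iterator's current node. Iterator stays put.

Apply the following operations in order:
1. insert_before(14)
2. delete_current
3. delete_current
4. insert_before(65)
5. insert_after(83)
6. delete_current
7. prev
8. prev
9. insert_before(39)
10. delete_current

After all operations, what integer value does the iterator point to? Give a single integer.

Answer: 65

Derivation:
After 1 (insert_before(14)): list=[14, 9, 4, 5, 1] cursor@9
After 2 (delete_current): list=[14, 4, 5, 1] cursor@4
After 3 (delete_current): list=[14, 5, 1] cursor@5
After 4 (insert_before(65)): list=[14, 65, 5, 1] cursor@5
After 5 (insert_after(83)): list=[14, 65, 5, 83, 1] cursor@5
After 6 (delete_current): list=[14, 65, 83, 1] cursor@83
After 7 (prev): list=[14, 65, 83, 1] cursor@65
After 8 (prev): list=[14, 65, 83, 1] cursor@14
After 9 (insert_before(39)): list=[39, 14, 65, 83, 1] cursor@14
After 10 (delete_current): list=[39, 65, 83, 1] cursor@65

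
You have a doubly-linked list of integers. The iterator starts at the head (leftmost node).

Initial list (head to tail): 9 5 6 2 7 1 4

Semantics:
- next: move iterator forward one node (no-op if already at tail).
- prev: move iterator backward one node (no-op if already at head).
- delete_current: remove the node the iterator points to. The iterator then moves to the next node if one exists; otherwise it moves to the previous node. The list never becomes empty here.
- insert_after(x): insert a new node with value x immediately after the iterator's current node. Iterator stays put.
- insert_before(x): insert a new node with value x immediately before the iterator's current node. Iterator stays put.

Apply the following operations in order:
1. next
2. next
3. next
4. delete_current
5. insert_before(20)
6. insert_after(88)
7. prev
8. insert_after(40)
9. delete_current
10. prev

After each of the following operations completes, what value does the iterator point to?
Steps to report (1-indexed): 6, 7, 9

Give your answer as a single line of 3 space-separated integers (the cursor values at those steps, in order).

After 1 (next): list=[9, 5, 6, 2, 7, 1, 4] cursor@5
After 2 (next): list=[9, 5, 6, 2, 7, 1, 4] cursor@6
After 3 (next): list=[9, 5, 6, 2, 7, 1, 4] cursor@2
After 4 (delete_current): list=[9, 5, 6, 7, 1, 4] cursor@7
After 5 (insert_before(20)): list=[9, 5, 6, 20, 7, 1, 4] cursor@7
After 6 (insert_after(88)): list=[9, 5, 6, 20, 7, 88, 1, 4] cursor@7
After 7 (prev): list=[9, 5, 6, 20, 7, 88, 1, 4] cursor@20
After 8 (insert_after(40)): list=[9, 5, 6, 20, 40, 7, 88, 1, 4] cursor@20
After 9 (delete_current): list=[9, 5, 6, 40, 7, 88, 1, 4] cursor@40
After 10 (prev): list=[9, 5, 6, 40, 7, 88, 1, 4] cursor@6

Answer: 7 20 40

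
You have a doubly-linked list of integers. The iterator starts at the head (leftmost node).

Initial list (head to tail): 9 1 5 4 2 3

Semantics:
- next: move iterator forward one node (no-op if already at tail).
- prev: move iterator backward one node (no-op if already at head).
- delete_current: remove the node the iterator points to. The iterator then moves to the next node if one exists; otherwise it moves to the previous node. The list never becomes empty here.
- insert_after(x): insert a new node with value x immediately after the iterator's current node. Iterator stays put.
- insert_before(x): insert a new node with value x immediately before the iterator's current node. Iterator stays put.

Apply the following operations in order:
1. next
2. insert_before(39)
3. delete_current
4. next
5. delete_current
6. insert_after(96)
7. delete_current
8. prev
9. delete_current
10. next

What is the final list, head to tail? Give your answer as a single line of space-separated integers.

After 1 (next): list=[9, 1, 5, 4, 2, 3] cursor@1
After 2 (insert_before(39)): list=[9, 39, 1, 5, 4, 2, 3] cursor@1
After 3 (delete_current): list=[9, 39, 5, 4, 2, 3] cursor@5
After 4 (next): list=[9, 39, 5, 4, 2, 3] cursor@4
After 5 (delete_current): list=[9, 39, 5, 2, 3] cursor@2
After 6 (insert_after(96)): list=[9, 39, 5, 2, 96, 3] cursor@2
After 7 (delete_current): list=[9, 39, 5, 96, 3] cursor@96
After 8 (prev): list=[9, 39, 5, 96, 3] cursor@5
After 9 (delete_current): list=[9, 39, 96, 3] cursor@96
After 10 (next): list=[9, 39, 96, 3] cursor@3

Answer: 9 39 96 3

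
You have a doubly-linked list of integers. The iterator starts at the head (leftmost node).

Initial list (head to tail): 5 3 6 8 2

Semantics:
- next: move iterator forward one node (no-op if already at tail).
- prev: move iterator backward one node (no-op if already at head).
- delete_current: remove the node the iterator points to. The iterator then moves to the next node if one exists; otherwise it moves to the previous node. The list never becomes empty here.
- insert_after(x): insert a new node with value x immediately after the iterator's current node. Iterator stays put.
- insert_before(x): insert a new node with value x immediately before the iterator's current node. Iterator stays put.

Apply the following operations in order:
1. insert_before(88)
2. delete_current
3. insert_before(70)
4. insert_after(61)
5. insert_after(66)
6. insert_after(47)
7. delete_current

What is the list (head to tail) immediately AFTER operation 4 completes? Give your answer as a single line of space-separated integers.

Answer: 88 70 3 61 6 8 2

Derivation:
After 1 (insert_before(88)): list=[88, 5, 3, 6, 8, 2] cursor@5
After 2 (delete_current): list=[88, 3, 6, 8, 2] cursor@3
After 3 (insert_before(70)): list=[88, 70, 3, 6, 8, 2] cursor@3
After 4 (insert_after(61)): list=[88, 70, 3, 61, 6, 8, 2] cursor@3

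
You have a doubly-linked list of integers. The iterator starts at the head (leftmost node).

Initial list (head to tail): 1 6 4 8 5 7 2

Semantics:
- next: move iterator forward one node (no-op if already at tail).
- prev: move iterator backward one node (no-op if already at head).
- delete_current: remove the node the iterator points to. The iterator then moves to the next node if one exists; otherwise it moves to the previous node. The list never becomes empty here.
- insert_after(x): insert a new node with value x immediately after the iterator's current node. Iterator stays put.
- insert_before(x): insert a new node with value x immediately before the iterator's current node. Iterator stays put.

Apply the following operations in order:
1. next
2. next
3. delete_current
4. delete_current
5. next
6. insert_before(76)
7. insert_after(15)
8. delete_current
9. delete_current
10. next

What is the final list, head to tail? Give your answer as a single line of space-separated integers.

Answer: 1 6 5 76 2

Derivation:
After 1 (next): list=[1, 6, 4, 8, 5, 7, 2] cursor@6
After 2 (next): list=[1, 6, 4, 8, 5, 7, 2] cursor@4
After 3 (delete_current): list=[1, 6, 8, 5, 7, 2] cursor@8
After 4 (delete_current): list=[1, 6, 5, 7, 2] cursor@5
After 5 (next): list=[1, 6, 5, 7, 2] cursor@7
After 6 (insert_before(76)): list=[1, 6, 5, 76, 7, 2] cursor@7
After 7 (insert_after(15)): list=[1, 6, 5, 76, 7, 15, 2] cursor@7
After 8 (delete_current): list=[1, 6, 5, 76, 15, 2] cursor@15
After 9 (delete_current): list=[1, 6, 5, 76, 2] cursor@2
After 10 (next): list=[1, 6, 5, 76, 2] cursor@2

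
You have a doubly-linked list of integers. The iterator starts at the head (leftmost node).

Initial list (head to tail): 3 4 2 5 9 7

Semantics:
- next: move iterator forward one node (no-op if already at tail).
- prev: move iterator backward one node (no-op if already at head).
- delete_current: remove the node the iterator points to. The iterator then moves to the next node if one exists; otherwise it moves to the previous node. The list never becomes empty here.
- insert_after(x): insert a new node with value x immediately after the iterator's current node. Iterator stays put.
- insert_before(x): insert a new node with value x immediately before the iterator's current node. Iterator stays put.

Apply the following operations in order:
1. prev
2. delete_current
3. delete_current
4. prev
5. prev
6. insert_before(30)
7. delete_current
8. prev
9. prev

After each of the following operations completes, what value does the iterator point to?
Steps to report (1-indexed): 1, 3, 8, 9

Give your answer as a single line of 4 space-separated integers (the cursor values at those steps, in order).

Answer: 3 2 30 30

Derivation:
After 1 (prev): list=[3, 4, 2, 5, 9, 7] cursor@3
After 2 (delete_current): list=[4, 2, 5, 9, 7] cursor@4
After 3 (delete_current): list=[2, 5, 9, 7] cursor@2
After 4 (prev): list=[2, 5, 9, 7] cursor@2
After 5 (prev): list=[2, 5, 9, 7] cursor@2
After 6 (insert_before(30)): list=[30, 2, 5, 9, 7] cursor@2
After 7 (delete_current): list=[30, 5, 9, 7] cursor@5
After 8 (prev): list=[30, 5, 9, 7] cursor@30
After 9 (prev): list=[30, 5, 9, 7] cursor@30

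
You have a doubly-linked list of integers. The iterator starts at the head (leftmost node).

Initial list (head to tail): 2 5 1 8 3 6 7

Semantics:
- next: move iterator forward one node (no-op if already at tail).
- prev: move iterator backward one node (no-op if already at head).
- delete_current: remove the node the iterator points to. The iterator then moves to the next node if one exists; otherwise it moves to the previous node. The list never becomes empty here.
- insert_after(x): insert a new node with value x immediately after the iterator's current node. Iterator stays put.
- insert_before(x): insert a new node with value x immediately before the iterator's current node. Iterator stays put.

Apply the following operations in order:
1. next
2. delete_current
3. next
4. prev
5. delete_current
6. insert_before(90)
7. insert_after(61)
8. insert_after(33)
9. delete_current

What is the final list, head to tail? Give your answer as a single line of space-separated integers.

After 1 (next): list=[2, 5, 1, 8, 3, 6, 7] cursor@5
After 2 (delete_current): list=[2, 1, 8, 3, 6, 7] cursor@1
After 3 (next): list=[2, 1, 8, 3, 6, 7] cursor@8
After 4 (prev): list=[2, 1, 8, 3, 6, 7] cursor@1
After 5 (delete_current): list=[2, 8, 3, 6, 7] cursor@8
After 6 (insert_before(90)): list=[2, 90, 8, 3, 6, 7] cursor@8
After 7 (insert_after(61)): list=[2, 90, 8, 61, 3, 6, 7] cursor@8
After 8 (insert_after(33)): list=[2, 90, 8, 33, 61, 3, 6, 7] cursor@8
After 9 (delete_current): list=[2, 90, 33, 61, 3, 6, 7] cursor@33

Answer: 2 90 33 61 3 6 7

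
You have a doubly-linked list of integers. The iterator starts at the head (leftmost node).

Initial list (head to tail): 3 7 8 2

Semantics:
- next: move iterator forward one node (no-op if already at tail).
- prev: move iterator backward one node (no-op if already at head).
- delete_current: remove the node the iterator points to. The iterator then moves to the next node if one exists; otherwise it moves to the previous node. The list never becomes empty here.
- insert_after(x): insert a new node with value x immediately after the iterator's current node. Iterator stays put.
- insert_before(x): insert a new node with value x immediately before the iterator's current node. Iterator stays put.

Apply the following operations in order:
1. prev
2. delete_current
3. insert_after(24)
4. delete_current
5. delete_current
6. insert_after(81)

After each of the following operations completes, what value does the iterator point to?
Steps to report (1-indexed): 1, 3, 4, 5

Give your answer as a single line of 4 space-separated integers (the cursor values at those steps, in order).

After 1 (prev): list=[3, 7, 8, 2] cursor@3
After 2 (delete_current): list=[7, 8, 2] cursor@7
After 3 (insert_after(24)): list=[7, 24, 8, 2] cursor@7
After 4 (delete_current): list=[24, 8, 2] cursor@24
After 5 (delete_current): list=[8, 2] cursor@8
After 6 (insert_after(81)): list=[8, 81, 2] cursor@8

Answer: 3 7 24 8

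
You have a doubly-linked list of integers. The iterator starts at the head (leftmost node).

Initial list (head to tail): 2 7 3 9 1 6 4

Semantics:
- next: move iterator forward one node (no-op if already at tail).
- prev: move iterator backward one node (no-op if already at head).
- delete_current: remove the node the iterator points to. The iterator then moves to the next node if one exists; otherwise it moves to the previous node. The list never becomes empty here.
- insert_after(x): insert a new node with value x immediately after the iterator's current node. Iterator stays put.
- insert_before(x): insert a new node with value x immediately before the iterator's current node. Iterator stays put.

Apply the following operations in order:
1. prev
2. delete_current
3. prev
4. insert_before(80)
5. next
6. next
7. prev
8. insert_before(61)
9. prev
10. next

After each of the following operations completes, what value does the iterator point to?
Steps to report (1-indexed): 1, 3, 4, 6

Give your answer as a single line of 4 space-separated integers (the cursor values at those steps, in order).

After 1 (prev): list=[2, 7, 3, 9, 1, 6, 4] cursor@2
After 2 (delete_current): list=[7, 3, 9, 1, 6, 4] cursor@7
After 3 (prev): list=[7, 3, 9, 1, 6, 4] cursor@7
After 4 (insert_before(80)): list=[80, 7, 3, 9, 1, 6, 4] cursor@7
After 5 (next): list=[80, 7, 3, 9, 1, 6, 4] cursor@3
After 6 (next): list=[80, 7, 3, 9, 1, 6, 4] cursor@9
After 7 (prev): list=[80, 7, 3, 9, 1, 6, 4] cursor@3
After 8 (insert_before(61)): list=[80, 7, 61, 3, 9, 1, 6, 4] cursor@3
After 9 (prev): list=[80, 7, 61, 3, 9, 1, 6, 4] cursor@61
After 10 (next): list=[80, 7, 61, 3, 9, 1, 6, 4] cursor@3

Answer: 2 7 7 9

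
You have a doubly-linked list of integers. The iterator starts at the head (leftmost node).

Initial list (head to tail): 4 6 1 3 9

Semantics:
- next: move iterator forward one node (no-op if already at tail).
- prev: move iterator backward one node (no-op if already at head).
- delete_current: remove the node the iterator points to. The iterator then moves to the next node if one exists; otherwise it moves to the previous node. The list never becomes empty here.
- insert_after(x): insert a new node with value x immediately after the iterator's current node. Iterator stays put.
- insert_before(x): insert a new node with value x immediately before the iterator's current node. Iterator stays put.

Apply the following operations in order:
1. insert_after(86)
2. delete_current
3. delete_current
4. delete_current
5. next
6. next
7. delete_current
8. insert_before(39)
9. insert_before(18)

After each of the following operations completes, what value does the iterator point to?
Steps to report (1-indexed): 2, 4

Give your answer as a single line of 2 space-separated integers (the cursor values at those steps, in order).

After 1 (insert_after(86)): list=[4, 86, 6, 1, 3, 9] cursor@4
After 2 (delete_current): list=[86, 6, 1, 3, 9] cursor@86
After 3 (delete_current): list=[6, 1, 3, 9] cursor@6
After 4 (delete_current): list=[1, 3, 9] cursor@1
After 5 (next): list=[1, 3, 9] cursor@3
After 6 (next): list=[1, 3, 9] cursor@9
After 7 (delete_current): list=[1, 3] cursor@3
After 8 (insert_before(39)): list=[1, 39, 3] cursor@3
After 9 (insert_before(18)): list=[1, 39, 18, 3] cursor@3

Answer: 86 1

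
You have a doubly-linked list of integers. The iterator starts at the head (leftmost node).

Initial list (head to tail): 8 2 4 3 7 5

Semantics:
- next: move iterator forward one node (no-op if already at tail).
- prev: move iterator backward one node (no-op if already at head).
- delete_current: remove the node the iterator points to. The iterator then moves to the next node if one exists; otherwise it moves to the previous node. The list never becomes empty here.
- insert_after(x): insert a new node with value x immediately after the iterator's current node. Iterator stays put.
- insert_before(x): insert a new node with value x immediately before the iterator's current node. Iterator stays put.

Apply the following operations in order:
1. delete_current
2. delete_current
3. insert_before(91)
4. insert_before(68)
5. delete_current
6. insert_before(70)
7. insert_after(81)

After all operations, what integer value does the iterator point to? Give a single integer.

After 1 (delete_current): list=[2, 4, 3, 7, 5] cursor@2
After 2 (delete_current): list=[4, 3, 7, 5] cursor@4
After 3 (insert_before(91)): list=[91, 4, 3, 7, 5] cursor@4
After 4 (insert_before(68)): list=[91, 68, 4, 3, 7, 5] cursor@4
After 5 (delete_current): list=[91, 68, 3, 7, 5] cursor@3
After 6 (insert_before(70)): list=[91, 68, 70, 3, 7, 5] cursor@3
After 7 (insert_after(81)): list=[91, 68, 70, 3, 81, 7, 5] cursor@3

Answer: 3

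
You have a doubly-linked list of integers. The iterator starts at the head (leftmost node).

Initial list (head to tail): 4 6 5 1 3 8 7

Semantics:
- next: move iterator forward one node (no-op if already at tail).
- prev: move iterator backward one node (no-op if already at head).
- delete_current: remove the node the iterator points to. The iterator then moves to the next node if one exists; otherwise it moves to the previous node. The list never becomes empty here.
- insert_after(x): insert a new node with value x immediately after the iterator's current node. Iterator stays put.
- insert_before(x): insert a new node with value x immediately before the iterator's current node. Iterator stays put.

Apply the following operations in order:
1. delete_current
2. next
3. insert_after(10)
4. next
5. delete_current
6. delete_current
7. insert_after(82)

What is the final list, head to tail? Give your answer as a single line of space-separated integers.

Answer: 6 5 3 82 8 7

Derivation:
After 1 (delete_current): list=[6, 5, 1, 3, 8, 7] cursor@6
After 2 (next): list=[6, 5, 1, 3, 8, 7] cursor@5
After 3 (insert_after(10)): list=[6, 5, 10, 1, 3, 8, 7] cursor@5
After 4 (next): list=[6, 5, 10, 1, 3, 8, 7] cursor@10
After 5 (delete_current): list=[6, 5, 1, 3, 8, 7] cursor@1
After 6 (delete_current): list=[6, 5, 3, 8, 7] cursor@3
After 7 (insert_after(82)): list=[6, 5, 3, 82, 8, 7] cursor@3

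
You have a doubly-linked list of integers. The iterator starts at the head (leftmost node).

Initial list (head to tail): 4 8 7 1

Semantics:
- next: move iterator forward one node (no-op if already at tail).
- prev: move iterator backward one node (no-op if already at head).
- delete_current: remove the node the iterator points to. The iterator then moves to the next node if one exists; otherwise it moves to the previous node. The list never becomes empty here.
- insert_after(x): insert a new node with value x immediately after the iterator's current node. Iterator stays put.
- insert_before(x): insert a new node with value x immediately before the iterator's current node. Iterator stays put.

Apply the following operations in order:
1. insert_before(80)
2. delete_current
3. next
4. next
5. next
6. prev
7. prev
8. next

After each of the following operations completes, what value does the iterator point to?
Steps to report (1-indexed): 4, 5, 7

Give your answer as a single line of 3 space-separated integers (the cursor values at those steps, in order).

After 1 (insert_before(80)): list=[80, 4, 8, 7, 1] cursor@4
After 2 (delete_current): list=[80, 8, 7, 1] cursor@8
After 3 (next): list=[80, 8, 7, 1] cursor@7
After 4 (next): list=[80, 8, 7, 1] cursor@1
After 5 (next): list=[80, 8, 7, 1] cursor@1
After 6 (prev): list=[80, 8, 7, 1] cursor@7
After 7 (prev): list=[80, 8, 7, 1] cursor@8
After 8 (next): list=[80, 8, 7, 1] cursor@7

Answer: 1 1 8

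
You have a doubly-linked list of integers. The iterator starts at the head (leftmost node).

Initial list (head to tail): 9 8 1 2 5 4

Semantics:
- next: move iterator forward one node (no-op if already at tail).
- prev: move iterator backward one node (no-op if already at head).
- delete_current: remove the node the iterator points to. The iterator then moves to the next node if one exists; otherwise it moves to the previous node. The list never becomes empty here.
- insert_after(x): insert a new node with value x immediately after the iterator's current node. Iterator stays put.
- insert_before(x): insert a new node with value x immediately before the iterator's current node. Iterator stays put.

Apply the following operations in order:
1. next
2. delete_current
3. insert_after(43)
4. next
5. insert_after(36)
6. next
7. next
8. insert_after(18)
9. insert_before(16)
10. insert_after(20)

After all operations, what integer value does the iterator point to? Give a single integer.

After 1 (next): list=[9, 8, 1, 2, 5, 4] cursor@8
After 2 (delete_current): list=[9, 1, 2, 5, 4] cursor@1
After 3 (insert_after(43)): list=[9, 1, 43, 2, 5, 4] cursor@1
After 4 (next): list=[9, 1, 43, 2, 5, 4] cursor@43
After 5 (insert_after(36)): list=[9, 1, 43, 36, 2, 5, 4] cursor@43
After 6 (next): list=[9, 1, 43, 36, 2, 5, 4] cursor@36
After 7 (next): list=[9, 1, 43, 36, 2, 5, 4] cursor@2
After 8 (insert_after(18)): list=[9, 1, 43, 36, 2, 18, 5, 4] cursor@2
After 9 (insert_before(16)): list=[9, 1, 43, 36, 16, 2, 18, 5, 4] cursor@2
After 10 (insert_after(20)): list=[9, 1, 43, 36, 16, 2, 20, 18, 5, 4] cursor@2

Answer: 2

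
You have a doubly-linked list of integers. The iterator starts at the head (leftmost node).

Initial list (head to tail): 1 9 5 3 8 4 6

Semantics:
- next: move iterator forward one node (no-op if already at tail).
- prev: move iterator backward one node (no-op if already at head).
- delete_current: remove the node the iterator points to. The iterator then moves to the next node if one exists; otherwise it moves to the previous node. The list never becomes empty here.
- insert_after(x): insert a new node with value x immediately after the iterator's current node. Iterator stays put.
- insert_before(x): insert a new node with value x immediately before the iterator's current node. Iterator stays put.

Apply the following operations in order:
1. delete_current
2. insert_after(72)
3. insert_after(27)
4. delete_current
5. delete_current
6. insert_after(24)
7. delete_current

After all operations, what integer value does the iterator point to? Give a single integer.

Answer: 24

Derivation:
After 1 (delete_current): list=[9, 5, 3, 8, 4, 6] cursor@9
After 2 (insert_after(72)): list=[9, 72, 5, 3, 8, 4, 6] cursor@9
After 3 (insert_after(27)): list=[9, 27, 72, 5, 3, 8, 4, 6] cursor@9
After 4 (delete_current): list=[27, 72, 5, 3, 8, 4, 6] cursor@27
After 5 (delete_current): list=[72, 5, 3, 8, 4, 6] cursor@72
After 6 (insert_after(24)): list=[72, 24, 5, 3, 8, 4, 6] cursor@72
After 7 (delete_current): list=[24, 5, 3, 8, 4, 6] cursor@24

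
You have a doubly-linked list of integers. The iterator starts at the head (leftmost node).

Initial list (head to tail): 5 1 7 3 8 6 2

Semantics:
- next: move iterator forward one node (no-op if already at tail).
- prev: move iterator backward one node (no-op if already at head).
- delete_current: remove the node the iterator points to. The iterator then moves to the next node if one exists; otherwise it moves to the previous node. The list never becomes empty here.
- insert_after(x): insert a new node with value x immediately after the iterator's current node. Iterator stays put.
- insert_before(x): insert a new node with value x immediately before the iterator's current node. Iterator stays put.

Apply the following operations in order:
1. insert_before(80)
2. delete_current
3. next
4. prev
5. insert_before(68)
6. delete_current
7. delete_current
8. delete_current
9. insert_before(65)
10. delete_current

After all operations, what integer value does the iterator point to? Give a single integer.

After 1 (insert_before(80)): list=[80, 5, 1, 7, 3, 8, 6, 2] cursor@5
After 2 (delete_current): list=[80, 1, 7, 3, 8, 6, 2] cursor@1
After 3 (next): list=[80, 1, 7, 3, 8, 6, 2] cursor@7
After 4 (prev): list=[80, 1, 7, 3, 8, 6, 2] cursor@1
After 5 (insert_before(68)): list=[80, 68, 1, 7, 3, 8, 6, 2] cursor@1
After 6 (delete_current): list=[80, 68, 7, 3, 8, 6, 2] cursor@7
After 7 (delete_current): list=[80, 68, 3, 8, 6, 2] cursor@3
After 8 (delete_current): list=[80, 68, 8, 6, 2] cursor@8
After 9 (insert_before(65)): list=[80, 68, 65, 8, 6, 2] cursor@8
After 10 (delete_current): list=[80, 68, 65, 6, 2] cursor@6

Answer: 6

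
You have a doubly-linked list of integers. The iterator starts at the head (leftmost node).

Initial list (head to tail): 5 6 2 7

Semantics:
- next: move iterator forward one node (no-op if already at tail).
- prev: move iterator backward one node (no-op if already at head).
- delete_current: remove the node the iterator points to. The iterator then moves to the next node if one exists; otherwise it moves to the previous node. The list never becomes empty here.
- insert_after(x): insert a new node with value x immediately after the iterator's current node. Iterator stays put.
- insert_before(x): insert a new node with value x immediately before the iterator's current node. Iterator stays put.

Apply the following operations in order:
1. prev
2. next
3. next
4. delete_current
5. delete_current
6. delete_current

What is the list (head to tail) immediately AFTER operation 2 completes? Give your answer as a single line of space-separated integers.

Answer: 5 6 2 7

Derivation:
After 1 (prev): list=[5, 6, 2, 7] cursor@5
After 2 (next): list=[5, 6, 2, 7] cursor@6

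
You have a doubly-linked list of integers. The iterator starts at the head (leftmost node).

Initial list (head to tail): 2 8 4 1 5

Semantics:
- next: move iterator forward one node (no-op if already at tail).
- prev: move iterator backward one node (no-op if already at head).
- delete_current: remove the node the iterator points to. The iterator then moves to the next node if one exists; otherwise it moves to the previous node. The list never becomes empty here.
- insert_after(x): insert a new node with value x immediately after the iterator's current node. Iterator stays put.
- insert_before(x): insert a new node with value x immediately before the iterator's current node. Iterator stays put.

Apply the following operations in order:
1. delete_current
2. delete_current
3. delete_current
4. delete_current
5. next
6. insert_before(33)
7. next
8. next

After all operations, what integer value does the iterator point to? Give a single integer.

Answer: 5

Derivation:
After 1 (delete_current): list=[8, 4, 1, 5] cursor@8
After 2 (delete_current): list=[4, 1, 5] cursor@4
After 3 (delete_current): list=[1, 5] cursor@1
After 4 (delete_current): list=[5] cursor@5
After 5 (next): list=[5] cursor@5
After 6 (insert_before(33)): list=[33, 5] cursor@5
After 7 (next): list=[33, 5] cursor@5
After 8 (next): list=[33, 5] cursor@5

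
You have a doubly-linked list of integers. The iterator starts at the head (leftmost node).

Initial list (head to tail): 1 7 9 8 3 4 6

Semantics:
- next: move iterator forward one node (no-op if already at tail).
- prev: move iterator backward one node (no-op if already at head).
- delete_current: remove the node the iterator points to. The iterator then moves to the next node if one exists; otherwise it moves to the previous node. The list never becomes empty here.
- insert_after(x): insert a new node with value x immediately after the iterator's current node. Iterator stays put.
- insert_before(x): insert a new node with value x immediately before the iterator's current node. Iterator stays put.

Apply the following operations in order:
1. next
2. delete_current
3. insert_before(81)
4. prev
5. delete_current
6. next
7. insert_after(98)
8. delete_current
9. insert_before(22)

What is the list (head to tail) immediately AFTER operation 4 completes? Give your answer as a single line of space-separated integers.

After 1 (next): list=[1, 7, 9, 8, 3, 4, 6] cursor@7
After 2 (delete_current): list=[1, 9, 8, 3, 4, 6] cursor@9
After 3 (insert_before(81)): list=[1, 81, 9, 8, 3, 4, 6] cursor@9
After 4 (prev): list=[1, 81, 9, 8, 3, 4, 6] cursor@81

Answer: 1 81 9 8 3 4 6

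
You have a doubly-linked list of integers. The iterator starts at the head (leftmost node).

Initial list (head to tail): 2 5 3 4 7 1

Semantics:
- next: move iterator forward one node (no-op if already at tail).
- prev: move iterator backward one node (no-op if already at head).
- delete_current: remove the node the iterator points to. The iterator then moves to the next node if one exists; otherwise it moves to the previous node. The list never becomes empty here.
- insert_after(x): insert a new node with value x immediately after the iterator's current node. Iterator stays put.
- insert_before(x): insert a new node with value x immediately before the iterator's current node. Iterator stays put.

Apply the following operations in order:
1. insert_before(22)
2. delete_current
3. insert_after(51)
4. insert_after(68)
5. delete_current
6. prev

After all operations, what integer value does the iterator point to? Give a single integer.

Answer: 22

Derivation:
After 1 (insert_before(22)): list=[22, 2, 5, 3, 4, 7, 1] cursor@2
After 2 (delete_current): list=[22, 5, 3, 4, 7, 1] cursor@5
After 3 (insert_after(51)): list=[22, 5, 51, 3, 4, 7, 1] cursor@5
After 4 (insert_after(68)): list=[22, 5, 68, 51, 3, 4, 7, 1] cursor@5
After 5 (delete_current): list=[22, 68, 51, 3, 4, 7, 1] cursor@68
After 6 (prev): list=[22, 68, 51, 3, 4, 7, 1] cursor@22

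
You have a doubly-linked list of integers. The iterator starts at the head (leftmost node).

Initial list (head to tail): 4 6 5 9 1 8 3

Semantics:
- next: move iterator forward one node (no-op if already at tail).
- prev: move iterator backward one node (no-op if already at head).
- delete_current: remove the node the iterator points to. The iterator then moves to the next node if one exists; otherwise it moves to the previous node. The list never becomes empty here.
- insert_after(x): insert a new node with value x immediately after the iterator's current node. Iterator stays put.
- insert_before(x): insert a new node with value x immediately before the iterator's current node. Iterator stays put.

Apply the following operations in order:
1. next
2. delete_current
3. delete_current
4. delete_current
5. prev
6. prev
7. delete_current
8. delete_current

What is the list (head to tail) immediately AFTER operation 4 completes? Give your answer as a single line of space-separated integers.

Answer: 4 1 8 3

Derivation:
After 1 (next): list=[4, 6, 5, 9, 1, 8, 3] cursor@6
After 2 (delete_current): list=[4, 5, 9, 1, 8, 3] cursor@5
After 3 (delete_current): list=[4, 9, 1, 8, 3] cursor@9
After 4 (delete_current): list=[4, 1, 8, 3] cursor@1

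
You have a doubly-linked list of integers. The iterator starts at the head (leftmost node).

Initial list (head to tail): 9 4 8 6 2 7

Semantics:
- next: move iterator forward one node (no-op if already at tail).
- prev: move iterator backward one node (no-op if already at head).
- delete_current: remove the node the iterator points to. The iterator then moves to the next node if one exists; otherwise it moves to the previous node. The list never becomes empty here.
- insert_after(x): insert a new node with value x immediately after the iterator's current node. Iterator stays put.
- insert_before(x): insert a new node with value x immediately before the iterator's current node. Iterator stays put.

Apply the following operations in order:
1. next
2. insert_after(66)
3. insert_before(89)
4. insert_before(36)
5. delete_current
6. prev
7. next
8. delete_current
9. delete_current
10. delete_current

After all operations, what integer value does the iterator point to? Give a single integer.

After 1 (next): list=[9, 4, 8, 6, 2, 7] cursor@4
After 2 (insert_after(66)): list=[9, 4, 66, 8, 6, 2, 7] cursor@4
After 3 (insert_before(89)): list=[9, 89, 4, 66, 8, 6, 2, 7] cursor@4
After 4 (insert_before(36)): list=[9, 89, 36, 4, 66, 8, 6, 2, 7] cursor@4
After 5 (delete_current): list=[9, 89, 36, 66, 8, 6, 2, 7] cursor@66
After 6 (prev): list=[9, 89, 36, 66, 8, 6, 2, 7] cursor@36
After 7 (next): list=[9, 89, 36, 66, 8, 6, 2, 7] cursor@66
After 8 (delete_current): list=[9, 89, 36, 8, 6, 2, 7] cursor@8
After 9 (delete_current): list=[9, 89, 36, 6, 2, 7] cursor@6
After 10 (delete_current): list=[9, 89, 36, 2, 7] cursor@2

Answer: 2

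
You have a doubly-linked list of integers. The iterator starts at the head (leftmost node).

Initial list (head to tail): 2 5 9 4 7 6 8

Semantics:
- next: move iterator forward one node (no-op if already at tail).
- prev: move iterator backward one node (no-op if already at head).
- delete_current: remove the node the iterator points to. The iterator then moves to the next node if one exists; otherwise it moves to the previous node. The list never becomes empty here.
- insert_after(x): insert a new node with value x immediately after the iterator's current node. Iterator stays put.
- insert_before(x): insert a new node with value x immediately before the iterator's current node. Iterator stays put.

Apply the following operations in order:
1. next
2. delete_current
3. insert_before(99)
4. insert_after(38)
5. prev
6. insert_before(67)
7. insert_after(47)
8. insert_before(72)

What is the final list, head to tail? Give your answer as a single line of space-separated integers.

After 1 (next): list=[2, 5, 9, 4, 7, 6, 8] cursor@5
After 2 (delete_current): list=[2, 9, 4, 7, 6, 8] cursor@9
After 3 (insert_before(99)): list=[2, 99, 9, 4, 7, 6, 8] cursor@9
After 4 (insert_after(38)): list=[2, 99, 9, 38, 4, 7, 6, 8] cursor@9
After 5 (prev): list=[2, 99, 9, 38, 4, 7, 6, 8] cursor@99
After 6 (insert_before(67)): list=[2, 67, 99, 9, 38, 4, 7, 6, 8] cursor@99
After 7 (insert_after(47)): list=[2, 67, 99, 47, 9, 38, 4, 7, 6, 8] cursor@99
After 8 (insert_before(72)): list=[2, 67, 72, 99, 47, 9, 38, 4, 7, 6, 8] cursor@99

Answer: 2 67 72 99 47 9 38 4 7 6 8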